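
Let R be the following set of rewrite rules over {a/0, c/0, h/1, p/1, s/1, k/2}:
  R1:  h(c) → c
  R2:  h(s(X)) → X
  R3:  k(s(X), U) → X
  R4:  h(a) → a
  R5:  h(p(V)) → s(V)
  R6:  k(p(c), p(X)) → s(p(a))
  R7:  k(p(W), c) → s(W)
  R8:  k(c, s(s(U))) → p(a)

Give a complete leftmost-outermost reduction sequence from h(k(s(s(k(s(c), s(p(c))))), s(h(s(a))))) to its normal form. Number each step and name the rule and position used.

1. h(k(s(s(k(s(c), s(p(c))))), s(h(s(a)))))  →  h(s(k(s(c), s(p(c)))))   [R3 at 1]
2. h(s(k(s(c), s(p(c)))))  →  k(s(c), s(p(c)))   [R2 at ε]
3. k(s(c), s(p(c)))  →  c   [R3 at ε]

c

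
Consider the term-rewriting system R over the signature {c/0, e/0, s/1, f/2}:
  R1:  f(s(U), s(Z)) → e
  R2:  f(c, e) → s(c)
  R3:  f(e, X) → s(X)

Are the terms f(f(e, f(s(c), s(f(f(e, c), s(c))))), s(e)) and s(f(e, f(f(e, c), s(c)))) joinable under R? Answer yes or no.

Reduce t₁ = f(f(e, f(s(c), s(f(f(e, c), s(c))))), s(e)):
1. f(f(e, f(s(c), s(f(f(e, c), s(c))))), s(e))  →  f(s(f(s(c), s(f(f(e, c), s(c))))), s(e))   [R3 at 1]
2. f(s(f(s(c), s(f(f(e, c), s(c))))), s(e))  →  e   [R1 at ε]

Reduce t₂ = s(f(e, f(f(e, c), s(c)))):
1. s(f(e, f(f(e, c), s(c))))  →  s(s(f(f(e, c), s(c))))   [R3 at 1]
2. s(s(f(f(e, c), s(c))))  →  s(s(f(s(c), s(c))))   [R3 at 1.1.1]
3. s(s(f(s(c), s(c))))  →  s(s(e))   [R1 at 1.1]

no — NF(t₁) = e, NF(t₂) = s(s(e))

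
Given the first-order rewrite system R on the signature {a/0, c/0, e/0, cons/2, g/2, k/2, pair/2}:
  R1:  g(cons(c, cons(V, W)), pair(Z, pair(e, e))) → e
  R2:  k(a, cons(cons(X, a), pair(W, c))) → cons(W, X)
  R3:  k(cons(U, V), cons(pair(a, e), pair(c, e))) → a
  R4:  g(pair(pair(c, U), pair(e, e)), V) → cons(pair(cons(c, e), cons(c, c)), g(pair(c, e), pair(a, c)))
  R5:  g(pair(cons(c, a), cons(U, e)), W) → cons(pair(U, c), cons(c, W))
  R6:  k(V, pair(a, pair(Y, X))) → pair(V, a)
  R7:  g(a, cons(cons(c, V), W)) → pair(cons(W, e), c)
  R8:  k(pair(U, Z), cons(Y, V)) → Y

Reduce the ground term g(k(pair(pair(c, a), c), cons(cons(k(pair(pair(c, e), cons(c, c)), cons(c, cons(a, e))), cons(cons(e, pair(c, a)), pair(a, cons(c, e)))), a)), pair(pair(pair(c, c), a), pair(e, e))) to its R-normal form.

1. g(k(pair(pair(c, a), c), cons(cons(k(pair(pair(c, e), cons(c, c)), cons(c, cons(a, e))), cons(cons(e, pair(c, a)), pair(a, cons(c, e)))), a)), pair(pair(pair(c, c), a), pair(e, e)))  →  g(cons(k(pair(pair(c, e), cons(c, c)), cons(c, cons(a, e))), cons(cons(e, pair(c, a)), pair(a, cons(c, e)))), pair(pair(pair(c, c), a), pair(e, e)))   [R8 at 1]
2. g(cons(k(pair(pair(c, e), cons(c, c)), cons(c, cons(a, e))), cons(cons(e, pair(c, a)), pair(a, cons(c, e)))), pair(pair(pair(c, c), a), pair(e, e)))  →  g(cons(c, cons(cons(e, pair(c, a)), pair(a, cons(c, e)))), pair(pair(pair(c, c), a), pair(e, e)))   [R8 at 1.1]
3. g(cons(c, cons(cons(e, pair(c, a)), pair(a, cons(c, e)))), pair(pair(pair(c, c), a), pair(e, e)))  →  e   [R1 at ε]

e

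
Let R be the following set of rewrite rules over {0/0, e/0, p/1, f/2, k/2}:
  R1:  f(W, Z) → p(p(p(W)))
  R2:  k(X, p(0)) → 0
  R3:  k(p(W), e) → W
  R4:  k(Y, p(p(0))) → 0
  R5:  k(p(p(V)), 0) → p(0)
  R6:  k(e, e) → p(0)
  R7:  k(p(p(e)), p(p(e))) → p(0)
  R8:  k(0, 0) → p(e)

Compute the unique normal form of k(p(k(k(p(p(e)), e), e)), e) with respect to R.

e

1. k(p(k(k(p(p(e)), e), e)), e)  →  k(k(p(p(e)), e), e)   [R3 at ε]
2. k(k(p(p(e)), e), e)  →  k(p(e), e)   [R3 at 1]
3. k(p(e), e)  →  e   [R3 at ε]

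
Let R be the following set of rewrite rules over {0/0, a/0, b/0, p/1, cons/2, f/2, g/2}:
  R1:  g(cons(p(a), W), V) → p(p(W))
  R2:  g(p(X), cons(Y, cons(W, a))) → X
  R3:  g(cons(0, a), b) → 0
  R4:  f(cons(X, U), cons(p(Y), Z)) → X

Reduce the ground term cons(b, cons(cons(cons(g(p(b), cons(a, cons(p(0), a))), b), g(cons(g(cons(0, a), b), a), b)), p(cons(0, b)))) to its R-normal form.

1. cons(b, cons(cons(cons(g(p(b), cons(a, cons(p(0), a))), b), g(cons(g(cons(0, a), b), a), b)), p(cons(0, b))))  →  cons(b, cons(cons(cons(b, b), g(cons(g(cons(0, a), b), a), b)), p(cons(0, b))))   [R2 at 2.1.1.1]
2. cons(b, cons(cons(cons(b, b), g(cons(g(cons(0, a), b), a), b)), p(cons(0, b))))  →  cons(b, cons(cons(cons(b, b), g(cons(0, a), b)), p(cons(0, b))))   [R3 at 2.1.2.1.1]
3. cons(b, cons(cons(cons(b, b), g(cons(0, a), b)), p(cons(0, b))))  →  cons(b, cons(cons(cons(b, b), 0), p(cons(0, b))))   [R3 at 2.1.2]

cons(b, cons(cons(cons(b, b), 0), p(cons(0, b))))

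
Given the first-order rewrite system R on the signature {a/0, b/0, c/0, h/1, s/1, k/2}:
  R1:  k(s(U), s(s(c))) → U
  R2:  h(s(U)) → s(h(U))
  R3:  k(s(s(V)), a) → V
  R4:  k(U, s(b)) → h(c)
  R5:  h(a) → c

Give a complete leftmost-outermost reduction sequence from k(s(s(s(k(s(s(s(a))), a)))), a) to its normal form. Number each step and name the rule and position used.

1. k(s(s(s(k(s(s(s(a))), a)))), a)  →  s(k(s(s(s(a))), a))   [R3 at ε]
2. s(k(s(s(s(a))), a))  →  s(s(a))   [R3 at 1]

s(s(a))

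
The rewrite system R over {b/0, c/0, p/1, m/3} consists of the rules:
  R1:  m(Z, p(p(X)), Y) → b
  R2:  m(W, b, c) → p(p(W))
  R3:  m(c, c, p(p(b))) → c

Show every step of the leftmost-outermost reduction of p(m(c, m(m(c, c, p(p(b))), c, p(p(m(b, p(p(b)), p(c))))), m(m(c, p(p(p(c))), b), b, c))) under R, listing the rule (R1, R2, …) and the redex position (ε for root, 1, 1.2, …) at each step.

p(c)

1. p(m(c, m(m(c, c, p(p(b))), c, p(p(m(b, p(p(b)), p(c))))), m(m(c, p(p(p(c))), b), b, c)))  →  p(m(c, m(c, c, p(p(m(b, p(p(b)), p(c))))), m(m(c, p(p(p(c))), b), b, c)))   [R3 at 1.2.1]
2. p(m(c, m(c, c, p(p(m(b, p(p(b)), p(c))))), m(m(c, p(p(p(c))), b), b, c)))  →  p(m(c, m(c, c, p(p(b))), m(m(c, p(p(p(c))), b), b, c)))   [R1 at 1.2.3.1.1]
3. p(m(c, m(c, c, p(p(b))), m(m(c, p(p(p(c))), b), b, c)))  →  p(m(c, c, m(m(c, p(p(p(c))), b), b, c)))   [R3 at 1.2]
4. p(m(c, c, m(m(c, p(p(p(c))), b), b, c)))  →  p(m(c, c, p(p(m(c, p(p(p(c))), b)))))   [R2 at 1.3]
5. p(m(c, c, p(p(m(c, p(p(p(c))), b)))))  →  p(m(c, c, p(p(b))))   [R1 at 1.3.1.1]
6. p(m(c, c, p(p(b))))  →  p(c)   [R3 at 1]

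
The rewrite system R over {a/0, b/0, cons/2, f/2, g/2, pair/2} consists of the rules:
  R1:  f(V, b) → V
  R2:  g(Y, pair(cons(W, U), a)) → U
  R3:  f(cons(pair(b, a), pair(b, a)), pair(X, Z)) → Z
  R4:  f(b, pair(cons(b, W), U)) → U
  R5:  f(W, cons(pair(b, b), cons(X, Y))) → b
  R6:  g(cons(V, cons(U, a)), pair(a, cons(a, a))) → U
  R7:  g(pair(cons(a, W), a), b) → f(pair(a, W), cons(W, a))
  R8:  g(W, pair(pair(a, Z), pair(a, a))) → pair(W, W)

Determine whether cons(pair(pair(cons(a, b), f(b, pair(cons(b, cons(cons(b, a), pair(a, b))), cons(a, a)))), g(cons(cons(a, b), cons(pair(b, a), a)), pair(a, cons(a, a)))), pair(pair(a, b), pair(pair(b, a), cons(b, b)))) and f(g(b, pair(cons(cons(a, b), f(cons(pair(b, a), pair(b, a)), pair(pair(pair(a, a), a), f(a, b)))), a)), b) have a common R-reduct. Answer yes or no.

no — NF(t₁) = cons(pair(pair(cons(a, b), cons(a, a)), pair(b, a)), pair(pair(a, b), pair(pair(b, a), cons(b, b)))), NF(t₂) = a

Reduce t₁ = cons(pair(pair(cons(a, b), f(b, pair(cons(b, cons(cons(b, a), pair(a, b))), cons(a, a)))), g(cons(cons(a, b), cons(pair(b, a), a)), pair(a, cons(a, a)))), pair(pair(a, b), pair(pair(b, a), cons(b, b)))):
1. cons(pair(pair(cons(a, b), f(b, pair(cons(b, cons(cons(b, a), pair(a, b))), cons(a, a)))), g(cons(cons(a, b), cons(pair(b, a), a)), pair(a, cons(a, a)))), pair(pair(a, b), pair(pair(b, a), cons(b, b))))  →  cons(pair(pair(cons(a, b), cons(a, a)), g(cons(cons(a, b), cons(pair(b, a), a)), pair(a, cons(a, a)))), pair(pair(a, b), pair(pair(b, a), cons(b, b))))   [R4 at 1.1.2]
2. cons(pair(pair(cons(a, b), cons(a, a)), g(cons(cons(a, b), cons(pair(b, a), a)), pair(a, cons(a, a)))), pair(pair(a, b), pair(pair(b, a), cons(b, b))))  →  cons(pair(pair(cons(a, b), cons(a, a)), pair(b, a)), pair(pair(a, b), pair(pair(b, a), cons(b, b))))   [R6 at 1.2]

Reduce t₂ = f(g(b, pair(cons(cons(a, b), f(cons(pair(b, a), pair(b, a)), pair(pair(pair(a, a), a), f(a, b)))), a)), b):
1. f(g(b, pair(cons(cons(a, b), f(cons(pair(b, a), pair(b, a)), pair(pair(pair(a, a), a), f(a, b)))), a)), b)  →  g(b, pair(cons(cons(a, b), f(cons(pair(b, a), pair(b, a)), pair(pair(pair(a, a), a), f(a, b)))), a))   [R1 at ε]
2. g(b, pair(cons(cons(a, b), f(cons(pair(b, a), pair(b, a)), pair(pair(pair(a, a), a), f(a, b)))), a))  →  f(cons(pair(b, a), pair(b, a)), pair(pair(pair(a, a), a), f(a, b)))   [R2 at ε]
3. f(cons(pair(b, a), pair(b, a)), pair(pair(pair(a, a), a), f(a, b)))  →  f(a, b)   [R3 at ε]
4. f(a, b)  →  a   [R1 at ε]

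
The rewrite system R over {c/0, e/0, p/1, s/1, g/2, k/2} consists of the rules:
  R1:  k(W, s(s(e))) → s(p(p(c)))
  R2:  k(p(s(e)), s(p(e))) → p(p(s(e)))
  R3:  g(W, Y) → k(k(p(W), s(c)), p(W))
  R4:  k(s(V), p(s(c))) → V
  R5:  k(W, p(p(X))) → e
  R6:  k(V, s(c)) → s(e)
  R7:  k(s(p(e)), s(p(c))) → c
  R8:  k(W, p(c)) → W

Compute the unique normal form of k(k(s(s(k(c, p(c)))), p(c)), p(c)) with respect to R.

s(s(c))

1. k(k(s(s(k(c, p(c)))), p(c)), p(c))  →  k(s(s(k(c, p(c)))), p(c))   [R8 at ε]
2. k(s(s(k(c, p(c)))), p(c))  →  s(s(k(c, p(c))))   [R8 at ε]
3. s(s(k(c, p(c))))  →  s(s(c))   [R8 at 1.1]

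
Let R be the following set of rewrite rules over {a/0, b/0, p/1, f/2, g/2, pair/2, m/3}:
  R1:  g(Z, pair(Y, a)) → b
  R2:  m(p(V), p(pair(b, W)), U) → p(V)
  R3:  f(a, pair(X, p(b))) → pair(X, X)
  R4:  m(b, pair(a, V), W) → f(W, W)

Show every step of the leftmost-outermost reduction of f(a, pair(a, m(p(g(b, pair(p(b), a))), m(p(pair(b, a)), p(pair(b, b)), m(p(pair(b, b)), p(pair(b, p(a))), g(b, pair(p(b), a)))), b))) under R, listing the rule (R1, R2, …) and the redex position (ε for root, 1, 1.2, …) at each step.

1. f(a, pair(a, m(p(g(b, pair(p(b), a))), m(p(pair(b, a)), p(pair(b, b)), m(p(pair(b, b)), p(pair(b, p(a))), g(b, pair(p(b), a)))), b)))  →  f(a, pair(a, m(p(b), m(p(pair(b, a)), p(pair(b, b)), m(p(pair(b, b)), p(pair(b, p(a))), g(b, pair(p(b), a)))), b)))   [R1 at 2.2.1.1]
2. f(a, pair(a, m(p(b), m(p(pair(b, a)), p(pair(b, b)), m(p(pair(b, b)), p(pair(b, p(a))), g(b, pair(p(b), a)))), b)))  →  f(a, pair(a, m(p(b), p(pair(b, a)), b)))   [R2 at 2.2.2]
3. f(a, pair(a, m(p(b), p(pair(b, a)), b)))  →  f(a, pair(a, p(b)))   [R2 at 2.2]
4. f(a, pair(a, p(b)))  →  pair(a, a)   [R3 at ε]

pair(a, a)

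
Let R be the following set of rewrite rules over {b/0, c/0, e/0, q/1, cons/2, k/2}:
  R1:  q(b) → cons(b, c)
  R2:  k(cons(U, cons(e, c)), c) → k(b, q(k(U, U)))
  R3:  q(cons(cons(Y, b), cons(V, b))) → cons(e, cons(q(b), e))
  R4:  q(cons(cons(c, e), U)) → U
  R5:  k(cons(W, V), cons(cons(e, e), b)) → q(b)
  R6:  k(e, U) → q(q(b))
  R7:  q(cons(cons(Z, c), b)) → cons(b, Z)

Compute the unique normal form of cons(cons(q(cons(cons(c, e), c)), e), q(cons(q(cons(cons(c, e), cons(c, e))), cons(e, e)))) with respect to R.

cons(cons(c, e), cons(e, e))

1. cons(cons(q(cons(cons(c, e), c)), e), q(cons(q(cons(cons(c, e), cons(c, e))), cons(e, e))))  →  cons(cons(c, e), q(cons(q(cons(cons(c, e), cons(c, e))), cons(e, e))))   [R4 at 1.1]
2. cons(cons(c, e), q(cons(q(cons(cons(c, e), cons(c, e))), cons(e, e))))  →  cons(cons(c, e), q(cons(cons(c, e), cons(e, e))))   [R4 at 2.1.1]
3. cons(cons(c, e), q(cons(cons(c, e), cons(e, e))))  →  cons(cons(c, e), cons(e, e))   [R4 at 2]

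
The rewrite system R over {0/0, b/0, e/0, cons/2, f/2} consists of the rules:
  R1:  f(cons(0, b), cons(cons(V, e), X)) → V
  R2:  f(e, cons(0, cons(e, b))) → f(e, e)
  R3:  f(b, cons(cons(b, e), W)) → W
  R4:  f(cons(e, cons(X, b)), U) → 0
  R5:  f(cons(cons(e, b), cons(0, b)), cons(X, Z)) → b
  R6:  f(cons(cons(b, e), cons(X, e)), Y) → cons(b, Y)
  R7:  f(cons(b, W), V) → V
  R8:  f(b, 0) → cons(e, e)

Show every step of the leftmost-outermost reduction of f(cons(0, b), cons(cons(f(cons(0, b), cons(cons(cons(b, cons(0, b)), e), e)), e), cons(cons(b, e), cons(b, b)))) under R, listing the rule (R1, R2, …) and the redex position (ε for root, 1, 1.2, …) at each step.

cons(b, cons(0, b))

1. f(cons(0, b), cons(cons(f(cons(0, b), cons(cons(cons(b, cons(0, b)), e), e)), e), cons(cons(b, e), cons(b, b))))  →  f(cons(0, b), cons(cons(cons(b, cons(0, b)), e), e))   [R1 at ε]
2. f(cons(0, b), cons(cons(cons(b, cons(0, b)), e), e))  →  cons(b, cons(0, b))   [R1 at ε]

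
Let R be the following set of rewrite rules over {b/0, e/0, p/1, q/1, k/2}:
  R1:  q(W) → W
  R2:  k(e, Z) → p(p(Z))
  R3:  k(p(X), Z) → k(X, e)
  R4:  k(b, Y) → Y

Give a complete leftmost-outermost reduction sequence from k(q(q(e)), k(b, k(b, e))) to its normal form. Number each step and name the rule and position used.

1. k(q(q(e)), k(b, k(b, e)))  →  k(q(e), k(b, k(b, e)))   [R1 at 1]
2. k(q(e), k(b, k(b, e)))  →  k(e, k(b, k(b, e)))   [R1 at 1]
3. k(e, k(b, k(b, e)))  →  p(p(k(b, k(b, e))))   [R2 at ε]
4. p(p(k(b, k(b, e))))  →  p(p(k(b, e)))   [R4 at 1.1]
5. p(p(k(b, e)))  →  p(p(e))   [R4 at 1.1]

p(p(e))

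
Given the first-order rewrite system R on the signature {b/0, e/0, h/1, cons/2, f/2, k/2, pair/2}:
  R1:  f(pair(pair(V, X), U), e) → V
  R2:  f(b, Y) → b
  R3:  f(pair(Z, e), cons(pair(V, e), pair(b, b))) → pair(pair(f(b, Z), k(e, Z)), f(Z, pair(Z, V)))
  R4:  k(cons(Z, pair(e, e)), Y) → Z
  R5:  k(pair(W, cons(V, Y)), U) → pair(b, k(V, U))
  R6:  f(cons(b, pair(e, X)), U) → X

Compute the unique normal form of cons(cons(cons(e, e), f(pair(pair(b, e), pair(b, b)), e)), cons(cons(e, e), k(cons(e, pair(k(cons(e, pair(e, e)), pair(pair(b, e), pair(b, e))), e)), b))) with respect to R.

cons(cons(cons(e, e), b), cons(cons(e, e), e))

1. cons(cons(cons(e, e), f(pair(pair(b, e), pair(b, b)), e)), cons(cons(e, e), k(cons(e, pair(k(cons(e, pair(e, e)), pair(pair(b, e), pair(b, e))), e)), b)))  →  cons(cons(cons(e, e), b), cons(cons(e, e), k(cons(e, pair(k(cons(e, pair(e, e)), pair(pair(b, e), pair(b, e))), e)), b)))   [R1 at 1.2]
2. cons(cons(cons(e, e), b), cons(cons(e, e), k(cons(e, pair(k(cons(e, pair(e, e)), pair(pair(b, e), pair(b, e))), e)), b)))  →  cons(cons(cons(e, e), b), cons(cons(e, e), k(cons(e, pair(e, e)), b)))   [R4 at 2.2.1.2.1]
3. cons(cons(cons(e, e), b), cons(cons(e, e), k(cons(e, pair(e, e)), b)))  →  cons(cons(cons(e, e), b), cons(cons(e, e), e))   [R4 at 2.2]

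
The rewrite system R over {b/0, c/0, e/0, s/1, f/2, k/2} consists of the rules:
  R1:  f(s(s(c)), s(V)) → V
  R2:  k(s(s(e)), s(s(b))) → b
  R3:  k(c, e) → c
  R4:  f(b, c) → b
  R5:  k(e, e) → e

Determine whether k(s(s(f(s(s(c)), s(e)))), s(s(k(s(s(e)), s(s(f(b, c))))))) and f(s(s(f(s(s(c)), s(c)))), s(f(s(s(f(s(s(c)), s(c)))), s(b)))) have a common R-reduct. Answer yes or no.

Reduce t₁ = k(s(s(f(s(s(c)), s(e)))), s(s(k(s(s(e)), s(s(f(b, c))))))):
1. k(s(s(f(s(s(c)), s(e)))), s(s(k(s(s(e)), s(s(f(b, c)))))))  →  k(s(s(e)), s(s(k(s(s(e)), s(s(f(b, c)))))))   [R1 at 1.1.1]
2. k(s(s(e)), s(s(k(s(s(e)), s(s(f(b, c)))))))  →  k(s(s(e)), s(s(k(s(s(e)), s(s(b))))))   [R4 at 2.1.1.2.1.1]
3. k(s(s(e)), s(s(k(s(s(e)), s(s(b))))))  →  k(s(s(e)), s(s(b)))   [R2 at 2.1.1]
4. k(s(s(e)), s(s(b)))  →  b   [R2 at ε]

Reduce t₂ = f(s(s(f(s(s(c)), s(c)))), s(f(s(s(f(s(s(c)), s(c)))), s(b)))):
1. f(s(s(f(s(s(c)), s(c)))), s(f(s(s(f(s(s(c)), s(c)))), s(b))))  →  f(s(s(c)), s(f(s(s(f(s(s(c)), s(c)))), s(b))))   [R1 at 1.1.1]
2. f(s(s(c)), s(f(s(s(f(s(s(c)), s(c)))), s(b))))  →  f(s(s(f(s(s(c)), s(c)))), s(b))   [R1 at ε]
3. f(s(s(f(s(s(c)), s(c)))), s(b))  →  f(s(s(c)), s(b))   [R1 at 1.1.1]
4. f(s(s(c)), s(b))  →  b   [R1 at ε]

yes — NF(t₁) = b, NF(t₂) = b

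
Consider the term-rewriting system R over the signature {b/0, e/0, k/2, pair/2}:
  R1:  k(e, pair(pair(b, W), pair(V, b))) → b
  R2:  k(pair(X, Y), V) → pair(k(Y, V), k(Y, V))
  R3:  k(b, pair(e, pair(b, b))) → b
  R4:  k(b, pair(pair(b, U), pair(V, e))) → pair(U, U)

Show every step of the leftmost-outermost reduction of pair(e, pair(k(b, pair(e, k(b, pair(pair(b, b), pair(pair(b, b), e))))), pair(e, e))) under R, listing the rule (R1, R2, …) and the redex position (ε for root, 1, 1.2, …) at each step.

1. pair(e, pair(k(b, pair(e, k(b, pair(pair(b, b), pair(pair(b, b), e))))), pair(e, e)))  →  pair(e, pair(k(b, pair(e, pair(b, b))), pair(e, e)))   [R4 at 2.1.2.2]
2. pair(e, pair(k(b, pair(e, pair(b, b))), pair(e, e)))  →  pair(e, pair(b, pair(e, e)))   [R3 at 2.1]

pair(e, pair(b, pair(e, e)))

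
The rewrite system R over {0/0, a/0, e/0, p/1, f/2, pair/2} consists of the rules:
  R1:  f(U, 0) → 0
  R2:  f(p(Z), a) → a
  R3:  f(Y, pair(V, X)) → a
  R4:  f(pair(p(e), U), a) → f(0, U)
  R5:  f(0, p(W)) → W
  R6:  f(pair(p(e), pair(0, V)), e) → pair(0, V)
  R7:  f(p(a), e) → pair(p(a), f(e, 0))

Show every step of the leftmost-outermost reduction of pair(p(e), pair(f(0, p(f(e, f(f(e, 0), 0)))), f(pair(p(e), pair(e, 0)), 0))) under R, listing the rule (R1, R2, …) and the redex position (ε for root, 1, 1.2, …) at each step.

pair(p(e), pair(0, 0))

1. pair(p(e), pair(f(0, p(f(e, f(f(e, 0), 0)))), f(pair(p(e), pair(e, 0)), 0)))  →  pair(p(e), pair(f(e, f(f(e, 0), 0)), f(pair(p(e), pair(e, 0)), 0)))   [R5 at 2.1]
2. pair(p(e), pair(f(e, f(f(e, 0), 0)), f(pair(p(e), pair(e, 0)), 0)))  →  pair(p(e), pair(f(e, 0), f(pair(p(e), pair(e, 0)), 0)))   [R1 at 2.1.2]
3. pair(p(e), pair(f(e, 0), f(pair(p(e), pair(e, 0)), 0)))  →  pair(p(e), pair(0, f(pair(p(e), pair(e, 0)), 0)))   [R1 at 2.1]
4. pair(p(e), pair(0, f(pair(p(e), pair(e, 0)), 0)))  →  pair(p(e), pair(0, 0))   [R1 at 2.2]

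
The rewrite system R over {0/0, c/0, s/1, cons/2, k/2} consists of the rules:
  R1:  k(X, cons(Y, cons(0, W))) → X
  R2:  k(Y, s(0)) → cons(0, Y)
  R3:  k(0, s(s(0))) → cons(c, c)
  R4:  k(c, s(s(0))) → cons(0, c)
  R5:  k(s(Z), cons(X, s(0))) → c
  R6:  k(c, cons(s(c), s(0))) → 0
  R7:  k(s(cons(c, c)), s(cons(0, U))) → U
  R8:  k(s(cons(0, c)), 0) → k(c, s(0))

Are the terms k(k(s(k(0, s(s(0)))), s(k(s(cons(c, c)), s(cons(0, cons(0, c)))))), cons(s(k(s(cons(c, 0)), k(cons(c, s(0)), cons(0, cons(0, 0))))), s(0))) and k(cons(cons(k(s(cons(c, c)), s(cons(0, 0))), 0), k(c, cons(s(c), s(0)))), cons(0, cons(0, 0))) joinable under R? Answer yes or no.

Reduce t₁ = k(k(s(k(0, s(s(0)))), s(k(s(cons(c, c)), s(cons(0, cons(0, c)))))), cons(s(k(s(cons(c, 0)), k(cons(c, s(0)), cons(0, cons(0, 0))))), s(0))):
1. k(k(s(k(0, s(s(0)))), s(k(s(cons(c, c)), s(cons(0, cons(0, c)))))), cons(s(k(s(cons(c, 0)), k(cons(c, s(0)), cons(0, cons(0, 0))))), s(0)))  →  k(k(s(cons(c, c)), s(k(s(cons(c, c)), s(cons(0, cons(0, c)))))), cons(s(k(s(cons(c, 0)), k(cons(c, s(0)), cons(0, cons(0, 0))))), s(0)))   [R3 at 1.1.1]
2. k(k(s(cons(c, c)), s(k(s(cons(c, c)), s(cons(0, cons(0, c)))))), cons(s(k(s(cons(c, 0)), k(cons(c, s(0)), cons(0, cons(0, 0))))), s(0)))  →  k(k(s(cons(c, c)), s(cons(0, c))), cons(s(k(s(cons(c, 0)), k(cons(c, s(0)), cons(0, cons(0, 0))))), s(0)))   [R7 at 1.2.1]
3. k(k(s(cons(c, c)), s(cons(0, c))), cons(s(k(s(cons(c, 0)), k(cons(c, s(0)), cons(0, cons(0, 0))))), s(0)))  →  k(c, cons(s(k(s(cons(c, 0)), k(cons(c, s(0)), cons(0, cons(0, 0))))), s(0)))   [R7 at 1]
4. k(c, cons(s(k(s(cons(c, 0)), k(cons(c, s(0)), cons(0, cons(0, 0))))), s(0)))  →  k(c, cons(s(k(s(cons(c, 0)), cons(c, s(0)))), s(0)))   [R1 at 2.1.1.2]
5. k(c, cons(s(k(s(cons(c, 0)), cons(c, s(0)))), s(0)))  →  k(c, cons(s(c), s(0)))   [R5 at 2.1.1]
6. k(c, cons(s(c), s(0)))  →  0   [R6 at ε]

Reduce t₂ = k(cons(cons(k(s(cons(c, c)), s(cons(0, 0))), 0), k(c, cons(s(c), s(0)))), cons(0, cons(0, 0))):
1. k(cons(cons(k(s(cons(c, c)), s(cons(0, 0))), 0), k(c, cons(s(c), s(0)))), cons(0, cons(0, 0)))  →  cons(cons(k(s(cons(c, c)), s(cons(0, 0))), 0), k(c, cons(s(c), s(0))))   [R1 at ε]
2. cons(cons(k(s(cons(c, c)), s(cons(0, 0))), 0), k(c, cons(s(c), s(0))))  →  cons(cons(0, 0), k(c, cons(s(c), s(0))))   [R7 at 1.1]
3. cons(cons(0, 0), k(c, cons(s(c), s(0))))  →  cons(cons(0, 0), 0)   [R6 at 2]

no — NF(t₁) = 0, NF(t₂) = cons(cons(0, 0), 0)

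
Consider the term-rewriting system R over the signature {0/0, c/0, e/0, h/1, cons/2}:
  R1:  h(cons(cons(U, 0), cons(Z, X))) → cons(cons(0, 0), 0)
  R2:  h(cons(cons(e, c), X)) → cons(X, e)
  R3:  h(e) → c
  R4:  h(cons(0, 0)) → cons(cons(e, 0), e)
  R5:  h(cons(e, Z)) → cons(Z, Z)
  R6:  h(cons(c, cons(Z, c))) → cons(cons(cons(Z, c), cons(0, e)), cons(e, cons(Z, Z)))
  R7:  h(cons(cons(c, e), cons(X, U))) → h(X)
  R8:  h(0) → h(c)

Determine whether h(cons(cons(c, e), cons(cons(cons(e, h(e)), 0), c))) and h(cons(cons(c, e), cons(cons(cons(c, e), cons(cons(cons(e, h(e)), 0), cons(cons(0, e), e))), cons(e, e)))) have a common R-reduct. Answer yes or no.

Reduce t₁ = h(cons(cons(c, e), cons(cons(cons(e, h(e)), 0), c))):
1. h(cons(cons(c, e), cons(cons(cons(e, h(e)), 0), c)))  →  h(cons(cons(e, h(e)), 0))   [R7 at ε]
2. h(cons(cons(e, h(e)), 0))  →  h(cons(cons(e, c), 0))   [R3 at 1.1.2]
3. h(cons(cons(e, c), 0))  →  cons(0, e)   [R2 at ε]

Reduce t₂ = h(cons(cons(c, e), cons(cons(cons(c, e), cons(cons(cons(e, h(e)), 0), cons(cons(0, e), e))), cons(e, e)))):
1. h(cons(cons(c, e), cons(cons(cons(c, e), cons(cons(cons(e, h(e)), 0), cons(cons(0, e), e))), cons(e, e))))  →  h(cons(cons(c, e), cons(cons(cons(e, h(e)), 0), cons(cons(0, e), e))))   [R7 at ε]
2. h(cons(cons(c, e), cons(cons(cons(e, h(e)), 0), cons(cons(0, e), e))))  →  h(cons(cons(e, h(e)), 0))   [R7 at ε]
3. h(cons(cons(e, h(e)), 0))  →  h(cons(cons(e, c), 0))   [R3 at 1.1.2]
4. h(cons(cons(e, c), 0))  →  cons(0, e)   [R2 at ε]

yes — NF(t₁) = cons(0, e), NF(t₂) = cons(0, e)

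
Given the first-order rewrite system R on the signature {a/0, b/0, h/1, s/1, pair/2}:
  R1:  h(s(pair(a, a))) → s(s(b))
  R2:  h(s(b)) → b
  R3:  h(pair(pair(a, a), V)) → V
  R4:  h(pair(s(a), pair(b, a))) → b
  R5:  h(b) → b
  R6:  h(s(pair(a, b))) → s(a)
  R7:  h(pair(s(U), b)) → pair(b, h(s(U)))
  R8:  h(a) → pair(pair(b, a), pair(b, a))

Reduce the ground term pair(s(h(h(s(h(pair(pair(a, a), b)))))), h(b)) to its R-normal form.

1. pair(s(h(h(s(h(pair(pair(a, a), b)))))), h(b))  →  pair(s(h(h(s(b)))), h(b))   [R3 at 1.1.1.1.1]
2. pair(s(h(h(s(b)))), h(b))  →  pair(s(h(b)), h(b))   [R2 at 1.1.1]
3. pair(s(h(b)), h(b))  →  pair(s(b), h(b))   [R5 at 1.1]
4. pair(s(b), h(b))  →  pair(s(b), b)   [R5 at 2]

pair(s(b), b)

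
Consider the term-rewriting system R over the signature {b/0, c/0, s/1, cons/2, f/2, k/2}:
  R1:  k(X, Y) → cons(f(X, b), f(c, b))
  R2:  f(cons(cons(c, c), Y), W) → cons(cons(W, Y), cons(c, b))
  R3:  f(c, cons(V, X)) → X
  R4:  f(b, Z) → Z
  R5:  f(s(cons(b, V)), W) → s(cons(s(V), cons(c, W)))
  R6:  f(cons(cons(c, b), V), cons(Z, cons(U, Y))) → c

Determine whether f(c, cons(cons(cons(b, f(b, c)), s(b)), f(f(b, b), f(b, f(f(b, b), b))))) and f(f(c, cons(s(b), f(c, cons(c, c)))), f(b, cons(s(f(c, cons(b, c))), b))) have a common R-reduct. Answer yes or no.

yes — NF(t₁) = b, NF(t₂) = b

Reduce t₁ = f(c, cons(cons(cons(b, f(b, c)), s(b)), f(f(b, b), f(b, f(f(b, b), b))))):
1. f(c, cons(cons(cons(b, f(b, c)), s(b)), f(f(b, b), f(b, f(f(b, b), b)))))  →  f(f(b, b), f(b, f(f(b, b), b)))   [R3 at ε]
2. f(f(b, b), f(b, f(f(b, b), b)))  →  f(b, f(b, f(f(b, b), b)))   [R4 at 1]
3. f(b, f(b, f(f(b, b), b)))  →  f(b, f(f(b, b), b))   [R4 at ε]
4. f(b, f(f(b, b), b))  →  f(f(b, b), b)   [R4 at ε]
5. f(f(b, b), b)  →  f(b, b)   [R4 at 1]
6. f(b, b)  →  b   [R4 at ε]

Reduce t₂ = f(f(c, cons(s(b), f(c, cons(c, c)))), f(b, cons(s(f(c, cons(b, c))), b))):
1. f(f(c, cons(s(b), f(c, cons(c, c)))), f(b, cons(s(f(c, cons(b, c))), b)))  →  f(f(c, cons(c, c)), f(b, cons(s(f(c, cons(b, c))), b)))   [R3 at 1]
2. f(f(c, cons(c, c)), f(b, cons(s(f(c, cons(b, c))), b)))  →  f(c, f(b, cons(s(f(c, cons(b, c))), b)))   [R3 at 1]
3. f(c, f(b, cons(s(f(c, cons(b, c))), b)))  →  f(c, cons(s(f(c, cons(b, c))), b))   [R4 at 2]
4. f(c, cons(s(f(c, cons(b, c))), b))  →  b   [R3 at ε]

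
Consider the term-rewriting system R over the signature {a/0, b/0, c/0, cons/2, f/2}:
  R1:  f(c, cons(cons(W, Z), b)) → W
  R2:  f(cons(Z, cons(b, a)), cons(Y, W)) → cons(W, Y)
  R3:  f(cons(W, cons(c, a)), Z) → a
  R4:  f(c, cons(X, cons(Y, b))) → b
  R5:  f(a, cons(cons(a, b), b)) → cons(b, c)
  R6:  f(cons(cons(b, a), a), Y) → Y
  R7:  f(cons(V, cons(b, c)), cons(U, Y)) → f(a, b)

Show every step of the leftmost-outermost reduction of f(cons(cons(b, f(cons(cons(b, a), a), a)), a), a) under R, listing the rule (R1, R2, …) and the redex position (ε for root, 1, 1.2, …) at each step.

1. f(cons(cons(b, f(cons(cons(b, a), a), a)), a), a)  →  f(cons(cons(b, a), a), a)   [R6 at 1.1.2]
2. f(cons(cons(b, a), a), a)  →  a   [R6 at ε]

a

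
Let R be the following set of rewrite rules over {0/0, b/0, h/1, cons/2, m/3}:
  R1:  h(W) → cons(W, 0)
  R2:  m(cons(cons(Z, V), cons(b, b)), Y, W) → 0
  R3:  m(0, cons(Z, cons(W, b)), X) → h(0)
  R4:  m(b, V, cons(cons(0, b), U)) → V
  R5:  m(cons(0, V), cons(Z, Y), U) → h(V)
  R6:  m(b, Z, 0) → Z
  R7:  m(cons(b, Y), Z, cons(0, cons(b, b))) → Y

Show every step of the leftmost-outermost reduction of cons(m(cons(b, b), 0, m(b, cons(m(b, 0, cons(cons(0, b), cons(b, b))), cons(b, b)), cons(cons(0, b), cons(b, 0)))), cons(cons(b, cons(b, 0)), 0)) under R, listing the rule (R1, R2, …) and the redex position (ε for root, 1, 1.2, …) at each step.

1. cons(m(cons(b, b), 0, m(b, cons(m(b, 0, cons(cons(0, b), cons(b, b))), cons(b, b)), cons(cons(0, b), cons(b, 0)))), cons(cons(b, cons(b, 0)), 0))  →  cons(m(cons(b, b), 0, cons(m(b, 0, cons(cons(0, b), cons(b, b))), cons(b, b))), cons(cons(b, cons(b, 0)), 0))   [R4 at 1.3]
2. cons(m(cons(b, b), 0, cons(m(b, 0, cons(cons(0, b), cons(b, b))), cons(b, b))), cons(cons(b, cons(b, 0)), 0))  →  cons(m(cons(b, b), 0, cons(0, cons(b, b))), cons(cons(b, cons(b, 0)), 0))   [R4 at 1.3.1]
3. cons(m(cons(b, b), 0, cons(0, cons(b, b))), cons(cons(b, cons(b, 0)), 0))  →  cons(b, cons(cons(b, cons(b, 0)), 0))   [R7 at 1]

cons(b, cons(cons(b, cons(b, 0)), 0))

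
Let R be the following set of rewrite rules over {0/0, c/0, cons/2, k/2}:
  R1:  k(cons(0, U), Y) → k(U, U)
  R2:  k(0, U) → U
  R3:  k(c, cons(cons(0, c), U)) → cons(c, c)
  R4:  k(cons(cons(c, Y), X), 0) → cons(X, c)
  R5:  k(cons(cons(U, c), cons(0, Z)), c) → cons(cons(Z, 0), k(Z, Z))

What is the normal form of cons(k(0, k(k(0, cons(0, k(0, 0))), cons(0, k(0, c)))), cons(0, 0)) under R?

cons(0, cons(0, 0))

1. cons(k(0, k(k(0, cons(0, k(0, 0))), cons(0, k(0, c)))), cons(0, 0))  →  cons(k(k(0, cons(0, k(0, 0))), cons(0, k(0, c))), cons(0, 0))   [R2 at 1]
2. cons(k(k(0, cons(0, k(0, 0))), cons(0, k(0, c))), cons(0, 0))  →  cons(k(cons(0, k(0, 0)), cons(0, k(0, c))), cons(0, 0))   [R2 at 1.1]
3. cons(k(cons(0, k(0, 0)), cons(0, k(0, c))), cons(0, 0))  →  cons(k(k(0, 0), k(0, 0)), cons(0, 0))   [R1 at 1]
4. cons(k(k(0, 0), k(0, 0)), cons(0, 0))  →  cons(k(0, k(0, 0)), cons(0, 0))   [R2 at 1.1]
5. cons(k(0, k(0, 0)), cons(0, 0))  →  cons(k(0, 0), cons(0, 0))   [R2 at 1]
6. cons(k(0, 0), cons(0, 0))  →  cons(0, cons(0, 0))   [R2 at 1]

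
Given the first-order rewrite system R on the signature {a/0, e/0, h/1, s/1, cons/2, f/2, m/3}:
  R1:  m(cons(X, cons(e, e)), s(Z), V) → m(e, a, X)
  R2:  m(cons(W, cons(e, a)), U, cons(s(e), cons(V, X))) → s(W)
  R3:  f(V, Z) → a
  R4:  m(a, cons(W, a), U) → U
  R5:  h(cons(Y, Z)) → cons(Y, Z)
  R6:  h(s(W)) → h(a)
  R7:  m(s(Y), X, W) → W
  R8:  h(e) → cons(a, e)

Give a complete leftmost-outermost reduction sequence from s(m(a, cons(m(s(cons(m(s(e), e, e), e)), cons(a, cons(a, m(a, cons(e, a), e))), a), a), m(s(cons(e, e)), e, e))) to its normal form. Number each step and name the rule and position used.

s(e)

1. s(m(a, cons(m(s(cons(m(s(e), e, e), e)), cons(a, cons(a, m(a, cons(e, a), e))), a), a), m(s(cons(e, e)), e, e)))  →  s(m(s(cons(e, e)), e, e))   [R4 at 1]
2. s(m(s(cons(e, e)), e, e))  →  s(e)   [R7 at 1]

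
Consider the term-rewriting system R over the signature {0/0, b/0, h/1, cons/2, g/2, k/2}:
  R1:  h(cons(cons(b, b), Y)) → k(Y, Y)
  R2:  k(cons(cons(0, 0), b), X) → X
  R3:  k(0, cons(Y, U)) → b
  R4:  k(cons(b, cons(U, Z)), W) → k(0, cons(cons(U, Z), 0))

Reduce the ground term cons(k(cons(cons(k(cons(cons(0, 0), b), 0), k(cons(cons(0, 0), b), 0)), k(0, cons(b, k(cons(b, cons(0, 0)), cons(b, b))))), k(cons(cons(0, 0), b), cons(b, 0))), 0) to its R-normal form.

1. cons(k(cons(cons(k(cons(cons(0, 0), b), 0), k(cons(cons(0, 0), b), 0)), k(0, cons(b, k(cons(b, cons(0, 0)), cons(b, b))))), k(cons(cons(0, 0), b), cons(b, 0))), 0)  →  cons(k(cons(cons(0, k(cons(cons(0, 0), b), 0)), k(0, cons(b, k(cons(b, cons(0, 0)), cons(b, b))))), k(cons(cons(0, 0), b), cons(b, 0))), 0)   [R2 at 1.1.1.1]
2. cons(k(cons(cons(0, k(cons(cons(0, 0), b), 0)), k(0, cons(b, k(cons(b, cons(0, 0)), cons(b, b))))), k(cons(cons(0, 0), b), cons(b, 0))), 0)  →  cons(k(cons(cons(0, 0), k(0, cons(b, k(cons(b, cons(0, 0)), cons(b, b))))), k(cons(cons(0, 0), b), cons(b, 0))), 0)   [R2 at 1.1.1.2]
3. cons(k(cons(cons(0, 0), k(0, cons(b, k(cons(b, cons(0, 0)), cons(b, b))))), k(cons(cons(0, 0), b), cons(b, 0))), 0)  →  cons(k(cons(cons(0, 0), b), k(cons(cons(0, 0), b), cons(b, 0))), 0)   [R3 at 1.1.2]
4. cons(k(cons(cons(0, 0), b), k(cons(cons(0, 0), b), cons(b, 0))), 0)  →  cons(k(cons(cons(0, 0), b), cons(b, 0)), 0)   [R2 at 1]
5. cons(k(cons(cons(0, 0), b), cons(b, 0)), 0)  →  cons(cons(b, 0), 0)   [R2 at 1]

cons(cons(b, 0), 0)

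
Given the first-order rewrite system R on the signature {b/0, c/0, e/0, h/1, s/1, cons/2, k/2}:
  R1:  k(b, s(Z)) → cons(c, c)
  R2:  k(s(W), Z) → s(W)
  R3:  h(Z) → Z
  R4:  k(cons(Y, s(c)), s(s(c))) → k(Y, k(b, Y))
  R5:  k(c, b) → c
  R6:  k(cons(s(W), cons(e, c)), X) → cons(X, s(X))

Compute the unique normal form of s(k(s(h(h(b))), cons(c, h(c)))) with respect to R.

1. s(k(s(h(h(b))), cons(c, h(c))))  →  s(s(h(h(b))))   [R2 at 1]
2. s(s(h(h(b))))  →  s(s(h(b)))   [R3 at 1.1]
3. s(s(h(b)))  →  s(s(b))   [R3 at 1.1]

s(s(b))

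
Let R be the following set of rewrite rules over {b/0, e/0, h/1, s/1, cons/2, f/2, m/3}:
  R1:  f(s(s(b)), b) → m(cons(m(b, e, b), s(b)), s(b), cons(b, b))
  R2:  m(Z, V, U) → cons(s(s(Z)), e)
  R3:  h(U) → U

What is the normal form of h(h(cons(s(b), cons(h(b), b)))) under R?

1. h(h(cons(s(b), cons(h(b), b))))  →  h(cons(s(b), cons(h(b), b)))   [R3 at ε]
2. h(cons(s(b), cons(h(b), b)))  →  cons(s(b), cons(h(b), b))   [R3 at ε]
3. cons(s(b), cons(h(b), b))  →  cons(s(b), cons(b, b))   [R3 at 2.1]

cons(s(b), cons(b, b))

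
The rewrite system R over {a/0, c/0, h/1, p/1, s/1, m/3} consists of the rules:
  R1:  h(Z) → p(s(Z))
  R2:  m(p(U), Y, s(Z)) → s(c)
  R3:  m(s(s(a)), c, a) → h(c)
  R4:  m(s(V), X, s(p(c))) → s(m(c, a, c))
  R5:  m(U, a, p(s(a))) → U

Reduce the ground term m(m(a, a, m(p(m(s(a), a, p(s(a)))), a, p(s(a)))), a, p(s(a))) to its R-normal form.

a

1. m(m(a, a, m(p(m(s(a), a, p(s(a)))), a, p(s(a)))), a, p(s(a)))  →  m(a, a, m(p(m(s(a), a, p(s(a)))), a, p(s(a))))   [R5 at ε]
2. m(a, a, m(p(m(s(a), a, p(s(a)))), a, p(s(a))))  →  m(a, a, p(m(s(a), a, p(s(a)))))   [R5 at 3]
3. m(a, a, p(m(s(a), a, p(s(a)))))  →  m(a, a, p(s(a)))   [R5 at 3.1]
4. m(a, a, p(s(a)))  →  a   [R5 at ε]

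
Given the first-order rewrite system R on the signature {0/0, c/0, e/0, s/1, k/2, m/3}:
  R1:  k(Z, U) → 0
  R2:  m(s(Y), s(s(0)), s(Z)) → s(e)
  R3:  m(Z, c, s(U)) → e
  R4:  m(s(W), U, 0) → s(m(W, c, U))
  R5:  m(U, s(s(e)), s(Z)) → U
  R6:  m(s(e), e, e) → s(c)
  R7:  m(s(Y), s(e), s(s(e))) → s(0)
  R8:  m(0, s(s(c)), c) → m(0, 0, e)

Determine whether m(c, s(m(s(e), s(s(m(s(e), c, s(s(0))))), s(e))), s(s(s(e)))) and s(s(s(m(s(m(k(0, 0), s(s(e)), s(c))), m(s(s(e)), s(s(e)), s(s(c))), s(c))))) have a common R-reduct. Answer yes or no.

no — NF(t₁) = c, NF(t₂) = s(s(s(s(0))))

Reduce t₁ = m(c, s(m(s(e), s(s(m(s(e), c, s(s(0))))), s(e))), s(s(s(e)))):
1. m(c, s(m(s(e), s(s(m(s(e), c, s(s(0))))), s(e))), s(s(s(e))))  →  m(c, s(m(s(e), s(s(e)), s(e))), s(s(s(e))))   [R3 at 2.1.2.1.1]
2. m(c, s(m(s(e), s(s(e)), s(e))), s(s(s(e))))  →  m(c, s(s(e)), s(s(s(e))))   [R5 at 2.1]
3. m(c, s(s(e)), s(s(s(e))))  →  c   [R5 at ε]

Reduce t₂ = s(s(s(m(s(m(k(0, 0), s(s(e)), s(c))), m(s(s(e)), s(s(e)), s(s(c))), s(c))))):
1. s(s(s(m(s(m(k(0, 0), s(s(e)), s(c))), m(s(s(e)), s(s(e)), s(s(c))), s(c)))))  →  s(s(s(m(s(k(0, 0)), m(s(s(e)), s(s(e)), s(s(c))), s(c)))))   [R5 at 1.1.1.1.1]
2. s(s(s(m(s(k(0, 0)), m(s(s(e)), s(s(e)), s(s(c))), s(c)))))  →  s(s(s(m(s(0), m(s(s(e)), s(s(e)), s(s(c))), s(c)))))   [R1 at 1.1.1.1.1]
3. s(s(s(m(s(0), m(s(s(e)), s(s(e)), s(s(c))), s(c)))))  →  s(s(s(m(s(0), s(s(e)), s(c)))))   [R5 at 1.1.1.2]
4. s(s(s(m(s(0), s(s(e)), s(c)))))  →  s(s(s(s(0))))   [R5 at 1.1.1]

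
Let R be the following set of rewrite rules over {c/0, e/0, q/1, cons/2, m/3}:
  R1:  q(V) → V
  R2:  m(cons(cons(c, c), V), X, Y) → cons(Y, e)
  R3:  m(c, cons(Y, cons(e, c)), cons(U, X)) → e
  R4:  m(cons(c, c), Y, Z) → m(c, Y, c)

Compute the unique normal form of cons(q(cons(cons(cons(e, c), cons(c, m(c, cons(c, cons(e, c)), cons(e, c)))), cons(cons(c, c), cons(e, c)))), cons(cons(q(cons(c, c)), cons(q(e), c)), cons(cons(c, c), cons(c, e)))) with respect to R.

1. cons(q(cons(cons(cons(e, c), cons(c, m(c, cons(c, cons(e, c)), cons(e, c)))), cons(cons(c, c), cons(e, c)))), cons(cons(q(cons(c, c)), cons(q(e), c)), cons(cons(c, c), cons(c, e))))  →  cons(cons(cons(cons(e, c), cons(c, m(c, cons(c, cons(e, c)), cons(e, c)))), cons(cons(c, c), cons(e, c))), cons(cons(q(cons(c, c)), cons(q(e), c)), cons(cons(c, c), cons(c, e))))   [R1 at 1]
2. cons(cons(cons(cons(e, c), cons(c, m(c, cons(c, cons(e, c)), cons(e, c)))), cons(cons(c, c), cons(e, c))), cons(cons(q(cons(c, c)), cons(q(e), c)), cons(cons(c, c), cons(c, e))))  →  cons(cons(cons(cons(e, c), cons(c, e)), cons(cons(c, c), cons(e, c))), cons(cons(q(cons(c, c)), cons(q(e), c)), cons(cons(c, c), cons(c, e))))   [R3 at 1.1.2.2]
3. cons(cons(cons(cons(e, c), cons(c, e)), cons(cons(c, c), cons(e, c))), cons(cons(q(cons(c, c)), cons(q(e), c)), cons(cons(c, c), cons(c, e))))  →  cons(cons(cons(cons(e, c), cons(c, e)), cons(cons(c, c), cons(e, c))), cons(cons(cons(c, c), cons(q(e), c)), cons(cons(c, c), cons(c, e))))   [R1 at 2.1.1]
4. cons(cons(cons(cons(e, c), cons(c, e)), cons(cons(c, c), cons(e, c))), cons(cons(cons(c, c), cons(q(e), c)), cons(cons(c, c), cons(c, e))))  →  cons(cons(cons(cons(e, c), cons(c, e)), cons(cons(c, c), cons(e, c))), cons(cons(cons(c, c), cons(e, c)), cons(cons(c, c), cons(c, e))))   [R1 at 2.1.2.1]

cons(cons(cons(cons(e, c), cons(c, e)), cons(cons(c, c), cons(e, c))), cons(cons(cons(c, c), cons(e, c)), cons(cons(c, c), cons(c, e))))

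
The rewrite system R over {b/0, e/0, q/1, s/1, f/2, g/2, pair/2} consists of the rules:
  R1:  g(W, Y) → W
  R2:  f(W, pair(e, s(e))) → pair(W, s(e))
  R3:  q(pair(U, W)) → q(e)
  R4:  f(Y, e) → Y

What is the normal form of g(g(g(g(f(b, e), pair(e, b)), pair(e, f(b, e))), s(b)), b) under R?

1. g(g(g(g(f(b, e), pair(e, b)), pair(e, f(b, e))), s(b)), b)  →  g(g(g(f(b, e), pair(e, b)), pair(e, f(b, e))), s(b))   [R1 at ε]
2. g(g(g(f(b, e), pair(e, b)), pair(e, f(b, e))), s(b))  →  g(g(f(b, e), pair(e, b)), pair(e, f(b, e)))   [R1 at ε]
3. g(g(f(b, e), pair(e, b)), pair(e, f(b, e)))  →  g(f(b, e), pair(e, b))   [R1 at ε]
4. g(f(b, e), pair(e, b))  →  f(b, e)   [R1 at ε]
5. f(b, e)  →  b   [R4 at ε]

b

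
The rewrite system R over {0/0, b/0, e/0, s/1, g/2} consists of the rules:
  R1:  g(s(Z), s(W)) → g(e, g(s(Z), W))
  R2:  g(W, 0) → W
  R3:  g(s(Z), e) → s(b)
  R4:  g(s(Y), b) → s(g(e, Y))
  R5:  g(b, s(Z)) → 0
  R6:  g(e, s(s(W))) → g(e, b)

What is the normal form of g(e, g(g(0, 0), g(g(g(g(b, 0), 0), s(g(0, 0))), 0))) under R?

1. g(e, g(g(0, 0), g(g(g(g(b, 0), 0), s(g(0, 0))), 0)))  →  g(e, g(0, g(g(g(g(b, 0), 0), s(g(0, 0))), 0)))   [R2 at 2.1]
2. g(e, g(0, g(g(g(g(b, 0), 0), s(g(0, 0))), 0)))  →  g(e, g(0, g(g(g(b, 0), 0), s(g(0, 0)))))   [R2 at 2.2]
3. g(e, g(0, g(g(g(b, 0), 0), s(g(0, 0)))))  →  g(e, g(0, g(g(b, 0), s(g(0, 0)))))   [R2 at 2.2.1]
4. g(e, g(0, g(g(b, 0), s(g(0, 0)))))  →  g(e, g(0, g(b, s(g(0, 0)))))   [R2 at 2.2.1]
5. g(e, g(0, g(b, s(g(0, 0)))))  →  g(e, g(0, 0))   [R5 at 2.2]
6. g(e, g(0, 0))  →  g(e, 0)   [R2 at 2]
7. g(e, 0)  →  e   [R2 at ε]

e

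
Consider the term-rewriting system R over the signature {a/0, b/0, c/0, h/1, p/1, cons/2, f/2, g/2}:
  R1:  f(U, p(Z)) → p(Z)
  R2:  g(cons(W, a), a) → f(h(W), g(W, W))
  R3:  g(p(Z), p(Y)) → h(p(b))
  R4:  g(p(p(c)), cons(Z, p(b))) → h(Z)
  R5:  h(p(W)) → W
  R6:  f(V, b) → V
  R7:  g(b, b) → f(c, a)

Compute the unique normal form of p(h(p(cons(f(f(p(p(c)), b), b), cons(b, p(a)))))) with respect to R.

1. p(h(p(cons(f(f(p(p(c)), b), b), cons(b, p(a))))))  →  p(cons(f(f(p(p(c)), b), b), cons(b, p(a))))   [R5 at 1]
2. p(cons(f(f(p(p(c)), b), b), cons(b, p(a))))  →  p(cons(f(p(p(c)), b), cons(b, p(a))))   [R6 at 1.1]
3. p(cons(f(p(p(c)), b), cons(b, p(a))))  →  p(cons(p(p(c)), cons(b, p(a))))   [R6 at 1.1]

p(cons(p(p(c)), cons(b, p(a))))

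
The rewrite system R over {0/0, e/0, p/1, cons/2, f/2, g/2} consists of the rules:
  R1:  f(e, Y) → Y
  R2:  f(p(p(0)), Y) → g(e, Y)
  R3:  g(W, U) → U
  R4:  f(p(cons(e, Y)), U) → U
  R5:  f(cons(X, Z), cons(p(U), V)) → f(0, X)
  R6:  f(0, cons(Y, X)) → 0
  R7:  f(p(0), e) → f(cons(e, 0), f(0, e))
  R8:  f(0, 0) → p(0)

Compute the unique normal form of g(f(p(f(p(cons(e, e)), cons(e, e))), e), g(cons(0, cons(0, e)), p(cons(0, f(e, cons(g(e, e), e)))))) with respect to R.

1. g(f(p(f(p(cons(e, e)), cons(e, e))), e), g(cons(0, cons(0, e)), p(cons(0, f(e, cons(g(e, e), e))))))  →  g(cons(0, cons(0, e)), p(cons(0, f(e, cons(g(e, e), e)))))   [R3 at ε]
2. g(cons(0, cons(0, e)), p(cons(0, f(e, cons(g(e, e), e)))))  →  p(cons(0, f(e, cons(g(e, e), e))))   [R3 at ε]
3. p(cons(0, f(e, cons(g(e, e), e))))  →  p(cons(0, cons(g(e, e), e)))   [R1 at 1.2]
4. p(cons(0, cons(g(e, e), e)))  →  p(cons(0, cons(e, e)))   [R3 at 1.2.1]

p(cons(0, cons(e, e)))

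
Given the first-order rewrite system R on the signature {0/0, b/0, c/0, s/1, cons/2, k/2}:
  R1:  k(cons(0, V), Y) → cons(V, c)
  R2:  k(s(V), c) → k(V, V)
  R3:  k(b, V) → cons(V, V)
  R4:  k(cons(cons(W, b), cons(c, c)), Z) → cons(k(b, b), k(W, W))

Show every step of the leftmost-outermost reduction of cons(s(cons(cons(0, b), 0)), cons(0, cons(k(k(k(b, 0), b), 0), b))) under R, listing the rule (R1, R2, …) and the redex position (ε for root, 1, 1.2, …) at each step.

cons(s(cons(cons(0, b), 0)), cons(0, cons(cons(c, c), b)))

1. cons(s(cons(cons(0, b), 0)), cons(0, cons(k(k(k(b, 0), b), 0), b)))  →  cons(s(cons(cons(0, b), 0)), cons(0, cons(k(k(cons(0, 0), b), 0), b)))   [R3 at 2.2.1.1.1]
2. cons(s(cons(cons(0, b), 0)), cons(0, cons(k(k(cons(0, 0), b), 0), b)))  →  cons(s(cons(cons(0, b), 0)), cons(0, cons(k(cons(0, c), 0), b)))   [R1 at 2.2.1.1]
3. cons(s(cons(cons(0, b), 0)), cons(0, cons(k(cons(0, c), 0), b)))  →  cons(s(cons(cons(0, b), 0)), cons(0, cons(cons(c, c), b)))   [R1 at 2.2.1]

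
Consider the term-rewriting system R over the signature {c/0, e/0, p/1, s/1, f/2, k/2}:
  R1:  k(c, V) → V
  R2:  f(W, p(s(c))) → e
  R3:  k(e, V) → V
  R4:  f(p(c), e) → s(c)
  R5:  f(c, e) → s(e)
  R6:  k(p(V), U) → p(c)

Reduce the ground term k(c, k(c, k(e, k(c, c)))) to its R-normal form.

c

1. k(c, k(c, k(e, k(c, c))))  →  k(c, k(e, k(c, c)))   [R1 at ε]
2. k(c, k(e, k(c, c)))  →  k(e, k(c, c))   [R1 at ε]
3. k(e, k(c, c))  →  k(c, c)   [R3 at ε]
4. k(c, c)  →  c   [R1 at ε]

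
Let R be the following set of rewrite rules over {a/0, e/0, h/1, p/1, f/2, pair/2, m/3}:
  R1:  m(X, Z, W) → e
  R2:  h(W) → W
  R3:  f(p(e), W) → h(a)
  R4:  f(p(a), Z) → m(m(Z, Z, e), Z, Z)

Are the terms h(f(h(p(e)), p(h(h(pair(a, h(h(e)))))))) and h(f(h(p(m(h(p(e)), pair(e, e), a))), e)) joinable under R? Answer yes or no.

yes — NF(t₁) = a, NF(t₂) = a

Reduce t₁ = h(f(h(p(e)), p(h(h(pair(a, h(h(e)))))))):
1. h(f(h(p(e)), p(h(h(pair(a, h(h(e))))))))  →  f(h(p(e)), p(h(h(pair(a, h(h(e)))))))   [R2 at ε]
2. f(h(p(e)), p(h(h(pair(a, h(h(e)))))))  →  f(p(e), p(h(h(pair(a, h(h(e)))))))   [R2 at 1]
3. f(p(e), p(h(h(pair(a, h(h(e)))))))  →  h(a)   [R3 at ε]
4. h(a)  →  a   [R2 at ε]

Reduce t₂ = h(f(h(p(m(h(p(e)), pair(e, e), a))), e)):
1. h(f(h(p(m(h(p(e)), pair(e, e), a))), e))  →  f(h(p(m(h(p(e)), pair(e, e), a))), e)   [R2 at ε]
2. f(h(p(m(h(p(e)), pair(e, e), a))), e)  →  f(p(m(h(p(e)), pair(e, e), a)), e)   [R2 at 1]
3. f(p(m(h(p(e)), pair(e, e), a)), e)  →  f(p(e), e)   [R1 at 1.1]
4. f(p(e), e)  →  h(a)   [R3 at ε]
5. h(a)  →  a   [R2 at ε]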